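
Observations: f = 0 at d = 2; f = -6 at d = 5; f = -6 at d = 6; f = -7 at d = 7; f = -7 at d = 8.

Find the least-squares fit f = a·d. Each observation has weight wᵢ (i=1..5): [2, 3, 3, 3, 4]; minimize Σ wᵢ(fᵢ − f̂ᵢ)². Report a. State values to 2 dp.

Sums needed: Σwᵢ·d·d = 594.
Right-hand side: Σwᵢ·d·f = -569.
a = (-569)/594 = -0.957912.

a = -0.96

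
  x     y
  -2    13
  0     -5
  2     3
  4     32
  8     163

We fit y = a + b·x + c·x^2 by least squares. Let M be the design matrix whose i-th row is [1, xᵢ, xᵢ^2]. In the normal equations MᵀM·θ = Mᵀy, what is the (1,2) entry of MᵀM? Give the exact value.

12

Row 1 ↔ basis 1, column 2 ↔ basis x, so (MᵀM)_{1,2} = Σᵢ x = (1)·(-2) + (1)·(0) + (1)·(2) + (1)·(4) + (1)·(8) = 12.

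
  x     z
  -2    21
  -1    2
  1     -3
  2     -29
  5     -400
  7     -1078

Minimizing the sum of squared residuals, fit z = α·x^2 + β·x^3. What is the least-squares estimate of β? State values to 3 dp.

β = -3.006

Normal-equation sums: Σx^2·x^2 = 3060, Σx^2·x^3 = 19932, Σx^3·x^3 = 133404.
And Σx^2·z = -62855, Σx^3·z = -420159.
So MᵀM·[α, β]ᵀ = Mᵀz: [[3060, 19932]; [19932, 133404]]·[α, β]ᵀ = [-62855, -420159]ᵀ.
Δ = 3060·133404 − 19932² = 10931616.
α = ((-62855)·133404 − 19932·(-420159))/10931616 = -109367/113871; β = (3060·(-420159) − 19932·(-62855))/10931616 = -1369195/455484.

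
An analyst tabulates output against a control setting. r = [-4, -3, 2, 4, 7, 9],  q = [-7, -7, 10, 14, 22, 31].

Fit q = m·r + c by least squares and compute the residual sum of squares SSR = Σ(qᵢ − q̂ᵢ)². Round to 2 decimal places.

SSR = 10.95

Compute the Gram sums: Σr·r = 175, Σr = 15, Σ1 = 6.
Right-hand side: Σr·q = 558, Σq = 63.
So XᵀX·[m, c]ᵀ = Xᵀq: [[175, 15]; [15, 6]]·[m, c]ᵀ = [558, 63]ᵀ.
det = 175·6 − 15² = 825.
m = (558·6 − 15·63)/825 = 801/275; c = (175·63 − 15·558)/825 = 177/55.
Residuals: 394/275, -37/25, 263/275, -239/275, -442/275, 431/275; SSR = 3012/275.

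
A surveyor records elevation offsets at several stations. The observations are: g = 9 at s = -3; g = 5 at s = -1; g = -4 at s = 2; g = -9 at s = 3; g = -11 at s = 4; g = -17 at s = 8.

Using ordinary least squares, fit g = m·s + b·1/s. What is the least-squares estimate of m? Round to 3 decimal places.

Compute the Gram sums: Σs·s = 103, Σs·1/s = 6, Σ1/s·1/s = 893/576.
And Σs·g = -247, Σ1/s·g = -143/8.
Normal equations: [[103, 6]; [6, 893/576]]·[m, b]ᵀ = [-247, -143/8]ᵀ.
Determinant 103·(893/576) − 6² = 71243/576.
m = ((-247)·(893/576) − 6·(-143/8))/(71243/576) = -158795/71243; b = (103·(-143/8) − 6·(-247))/(71243/576) = -206856/71243.

m = -2.229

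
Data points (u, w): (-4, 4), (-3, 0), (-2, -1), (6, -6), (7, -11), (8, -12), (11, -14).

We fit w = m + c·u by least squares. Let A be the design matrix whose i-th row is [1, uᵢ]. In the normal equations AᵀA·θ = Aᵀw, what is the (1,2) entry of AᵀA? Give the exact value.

Row 1 ↔ basis 1, column 2 ↔ basis u, so (AᵀA)_{1,2} = Σᵢ u = (1)·(-4) + (1)·(-3) + (1)·(-2) + (1)·(6) + (1)·(7) + (1)·(8) + (1)·(11) = 23.

23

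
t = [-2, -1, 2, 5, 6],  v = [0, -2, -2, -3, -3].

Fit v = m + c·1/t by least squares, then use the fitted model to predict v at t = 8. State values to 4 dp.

Sums needed: Σ1 = 5, Σ1/t = -19/30, Σ1/t·1/t = 1411/900.
And Σv = -10, Σ1/t·v = -1/10.
MᵀM·[m, c]ᵀ = Mᵀv becomes [[5, -19/30]; [-19/30, 1411/900]]·[m, c]ᵀ = [-10, -1/10]ᵀ.
Eliminating c: (1411/900)·(row 1) − (-19/30)·(row 2) gives (3347/450)·m = (1411/900)·(-10) − (-19/30)·(-1/10) = -14167/900, so m = -14167/6694.
Then c = ((-1/10) − (-19/30)·(-14167/6694))/(1411/900) = -3075/3347.
At t = 8: v̂ = (-14167/6694)·(1) + (-3075/3347)·(1/8) = -59743/26776.

v̂ = -2.2312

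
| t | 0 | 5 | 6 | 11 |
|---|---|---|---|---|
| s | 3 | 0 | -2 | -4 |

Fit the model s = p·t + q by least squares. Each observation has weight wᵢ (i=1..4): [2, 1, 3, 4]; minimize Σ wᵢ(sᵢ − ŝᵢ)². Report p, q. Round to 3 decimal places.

p = -0.623, q = 2.577

From the data, Σwᵢ·t·t = 617, Σwᵢ·t = 67, Σwᵢ·1 = 10.
And Σwᵢ·t·s = -212, Σwᵢ·s = -16.
MᵀWM·[p, q]ᵀ = MᵀWs becomes [[617, 67]; [67, 10]]·[p, q]ᵀ = [-212, -16]ᵀ.
det = 617·10 − 67² = 1681.
p = ((-212)·10 − 67·(-16))/1681 = -1048/1681; q = (617·(-16) − 67·(-212))/1681 = 4332/1681.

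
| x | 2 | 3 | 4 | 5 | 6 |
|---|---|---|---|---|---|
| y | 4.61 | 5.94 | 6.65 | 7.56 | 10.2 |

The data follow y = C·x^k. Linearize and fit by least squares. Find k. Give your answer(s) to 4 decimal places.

With ln yᵢ as the transformed response and ln xᵢ as the regressor:
AᵀA = [[9.4099, 6.5793]; [6.5793, 5]], rhs = [13.0600, 9.5498]ᵀ  (here Σln x = 6.5793, Σ(ln x)² = 9.4099, Σln y = 9.5498, Σln x·ln y = 13.0600).
Δ = 9.4099·5 − (6.5793)² = 3.7630; k = (13.0600·5 − 6.5793·9.5498)/3.7630 = 0.65628, ln C = (9.4099·9.5498 − 6.5793·13.0600)/3.7630 = 1.04640.

k = 0.6563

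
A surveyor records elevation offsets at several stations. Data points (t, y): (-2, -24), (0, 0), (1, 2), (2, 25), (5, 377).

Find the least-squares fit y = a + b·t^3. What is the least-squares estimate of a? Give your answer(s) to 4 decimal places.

a = -0.0139

The normal system XᵀX·[a, b]ᵀ = Xᵀy is [[5, 126]; [126, 15754]]·[a, b]ᵀ = [380, 47519]ᵀ.
Determinant 5·15754 − 126² = 62894.
a = (380·15754 − 126·47519)/62894 = -437/31447; b = (5·47519 − 126·380)/62894 = 189715/62894.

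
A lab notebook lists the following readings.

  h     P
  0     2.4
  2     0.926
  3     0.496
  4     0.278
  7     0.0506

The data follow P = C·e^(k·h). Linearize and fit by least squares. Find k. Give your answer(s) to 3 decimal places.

k = -0.557

Taking logs, ln P = k·h + ln C, so regress ln P on h.
Sums: Σh = 16.0000, Σ(h)² = 78.0000, Σln P = -4.1665, Σh·ln P = -28.2645.
Normal system: [[78.0000, 16.0000]; [16.0000, 5]]·[k, ln C]ᵀ = [-28.2645, -4.1665]ᵀ.
Δ = 78.0000·5 − (16.0000)² = 134.0000; k = (-28.2645·5 − 16.0000·-4.1665)/134.0000 = -0.55715, ln C = (78.0000·-4.1665 − 16.0000·-28.2645)/134.0000 = 0.94957.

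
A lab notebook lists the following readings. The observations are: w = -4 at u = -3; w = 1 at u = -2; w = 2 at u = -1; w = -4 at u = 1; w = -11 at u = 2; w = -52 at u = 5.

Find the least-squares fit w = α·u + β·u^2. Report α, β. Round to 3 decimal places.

α = -3.079, β = -1.454

With design matrix X, XᵀX = [[44, 98]; [98, 740]] and Xᵀw = [-278, -1378]ᵀ.
det = 44·740 − 98² = 22956.
α = ((-278)·740 − 98·(-1378))/22956 = -17669/5739; β = (44·(-1378) − 98·(-278))/22956 = -8347/5739.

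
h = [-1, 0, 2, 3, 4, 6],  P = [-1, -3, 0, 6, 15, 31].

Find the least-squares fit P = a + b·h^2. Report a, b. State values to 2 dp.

a = -2.49, b = 0.95

From the data, Σ1 = 6, Σh^2 = 66, Σh^2·h^2 = 1650.
And ΣP = 48, Σh^2·P = 1409.
AᵀA·[a, b]ᵀ = AᵀP becomes [[6, 66]; [66, 1650]]·[a, b]ᵀ = [48, 1409]ᵀ.
Determinant 6·1650 − 66² = 5544.
a = (48·1650 − 66·1409)/5544 = -209/84; b = (6·1409 − 66·48)/5544 = 881/924.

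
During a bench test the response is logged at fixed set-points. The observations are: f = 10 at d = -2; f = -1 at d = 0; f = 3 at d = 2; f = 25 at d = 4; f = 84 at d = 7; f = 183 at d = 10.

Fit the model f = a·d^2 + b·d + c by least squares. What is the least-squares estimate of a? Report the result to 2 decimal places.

a = 2.01

Normal-equation sums: Σd^2·d^2 = 12689, Σd^2·d = 1407, Σd^2 = 173, Σd·d = 173, Σd = 21, Σ1 = 6.
Right-hand side: Σd^2·f = 22868, Σd·f = 2504, Σf = 304.
Row-reducing yields a = 373583/185746, b = -321131/185746, c = -118277/92873.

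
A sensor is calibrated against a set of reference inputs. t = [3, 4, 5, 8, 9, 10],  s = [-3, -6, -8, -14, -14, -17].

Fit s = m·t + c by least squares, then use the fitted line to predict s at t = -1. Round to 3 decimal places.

ŝ = 3.763

Setting ∂/∂m … = 0 gives: 295·m + 39·c = -481;  39·m + 6·c = -62.
(Σt·t = 295, Σt = 39, Σ1 = 6, Σt·s = -481, Σs = -62.)
Eliminating c: 6·(row 1) − 39·(row 2) gives 249·m = 6·(-481) − 39·(-62) = -468, so m = -156/83.
Then c = ((-62) − 39·(-156/83))/6 = 469/249.
At t = -1: ŝ = (-156/83)·(-1) + (469/249)·(1) = 937/249.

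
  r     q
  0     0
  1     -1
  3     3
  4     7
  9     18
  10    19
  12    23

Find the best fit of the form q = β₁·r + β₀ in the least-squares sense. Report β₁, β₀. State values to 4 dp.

With design matrix M, MᵀM = [[351, 39]; [39, 7]] and Mᵀq = [664, 69]ᵀ.
det = 351·7 − 39² = 936.
β₁ = (664·7 − 39·69)/936 = 1957/936; β₀ = (351·69 − 39·664)/936 = -43/24.

β₁ = 2.0908, β₀ = -1.7917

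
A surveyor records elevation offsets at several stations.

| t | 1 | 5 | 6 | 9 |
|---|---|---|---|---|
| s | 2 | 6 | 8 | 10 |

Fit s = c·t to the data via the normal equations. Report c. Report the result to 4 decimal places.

c = 1.1888

With design matrix M, MᵀM = [[143]] and Mᵀs = [170]ᵀ.
Hence c = 170 / 143 ≈ 1.18881.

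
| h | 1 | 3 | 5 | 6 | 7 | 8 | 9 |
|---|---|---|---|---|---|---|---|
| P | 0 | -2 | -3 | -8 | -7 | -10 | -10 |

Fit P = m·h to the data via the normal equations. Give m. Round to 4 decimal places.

m = -1.0868

Compute the Gram sums: Σh·h = 265.
And Σh·P = -288.
So MᵀM·[m]ᵀ = MᵀP: [[265]]·[m]ᵀ = [-288]ᵀ.
m = (-288)/265 = -1.08679.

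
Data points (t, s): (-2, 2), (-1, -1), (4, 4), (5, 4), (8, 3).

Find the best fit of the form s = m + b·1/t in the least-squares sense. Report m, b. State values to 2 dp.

m = 3.08, b = 3.67

Entries of XᵀX: Σ1 = 5, Σ1/t = -37/40, Σ1/t·1/t = 2189/1600.
Moment sums: Σs = 12, Σ1/t·s = 87/40.
Normal equations: [[5, -37/40]; [-37/40, 2189/1600]]·[m, b]ᵀ = [12, 87/40]ᵀ.
Eliminating b: (2189/1600)·(row 1) − (-37/40)·(row 2) gives (1197/200)·m = (2189/1600)·12 − (-37/40)·(87/40) = 29487/1600, so m = 9829/3192.
Then b = ((87/40) − (-37/40)·(9829/3192))/(2189/1600) = 1465/399.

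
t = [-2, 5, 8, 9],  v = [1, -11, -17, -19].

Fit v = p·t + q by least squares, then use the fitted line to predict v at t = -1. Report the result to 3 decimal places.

v̂ = -0.635

Compute the Gram sums: Σt·t = 174, Σt = 20, Σ1 = 4.
For Xᵀv: Σt·v = -364, Σv = -46.
So XᵀX·[p, q]ᵀ = Xᵀv: [[174, 20]; [20, 4]]·[p, q]ᵀ = [-364, -46]ᵀ.
Eliminating q: 4·(row 1) − 20·(row 2) gives 296·p = 4·(-364) − 20·(-46) = -536, so p = -67/37.
Then q = ((-46) − 20·(-67/37))/4 = -181/74.
At t = -1: v̂ = (-67/37)·(-1) + (-181/74)·(1) = -47/74.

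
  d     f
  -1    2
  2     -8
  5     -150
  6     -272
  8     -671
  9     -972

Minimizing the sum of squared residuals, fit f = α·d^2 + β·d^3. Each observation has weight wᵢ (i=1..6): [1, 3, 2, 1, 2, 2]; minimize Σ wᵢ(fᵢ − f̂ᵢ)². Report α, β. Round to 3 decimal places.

The normal system XᵀWX·[α, β]ᵀ = XᵀWf is [[23909, 197755]; [197755, 1665269]]·[α, β]ᵀ = [-260738, -2200726]ᵀ.
Determinant 23909·1665269 − 197755² = 707876496.
α = ((-260738)·1665269 − 197755·(-2200726))/707876496 = 41902567/29494854; β = (23909·(-2200726) − 197755·(-260738))/707876496 = -43954781/29494854.

α = 1.421, β = -1.490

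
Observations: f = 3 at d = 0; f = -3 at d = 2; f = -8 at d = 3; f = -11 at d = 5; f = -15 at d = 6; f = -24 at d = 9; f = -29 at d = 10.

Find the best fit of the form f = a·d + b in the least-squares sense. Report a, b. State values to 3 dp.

Setting ∂/∂a … = 0 gives: 255·a + 35·b = -681;  35·a + 7·b = -87.
(Σd·d = 255, Σd = 35, Σ1 = 7, Σd·f = -681, Σf = -87.)
Determinant 255·7 − 35² = 560.
a = ((-681)·7 − 35·(-87))/560 = -123/40; b = (255·(-87) − 35·(-681))/560 = 165/56.

a = -3.075, b = 2.946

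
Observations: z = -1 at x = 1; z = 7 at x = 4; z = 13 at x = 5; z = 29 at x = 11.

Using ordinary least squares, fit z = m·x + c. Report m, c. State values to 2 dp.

m = 3.01, c = -3.82

Setting ∂/∂m … = 0 gives: 163·m + 21·c = 411;  21·m + 4·c = 48.
(Σx·x = 163, Σx = 21, Σ1 = 4, Σx·z = 411, Σz = 48.)
Eliminating c: 4·(row 1) − 21·(row 2) gives 211·m = 4·411 − 21·48 = 636, so m = 636/211.
Then c = (48 − 21·(636/211))/4 = -807/211.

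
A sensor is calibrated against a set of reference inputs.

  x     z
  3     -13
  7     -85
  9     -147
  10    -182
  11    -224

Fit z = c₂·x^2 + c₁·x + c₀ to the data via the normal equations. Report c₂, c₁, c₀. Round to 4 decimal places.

c₂ = -2.0707, c₁ = 2.6474, c₀ = -2.2873

The normal system MᵀM·[c₂, c₁, c₀]ᵀ = Mᵀz is [[33684, 3430, 360]; [3430, 360, 40]; [360, 40, 5]]·[c₂, c₁, c₀]ᵀ = [-61493, -6241, -651]ᵀ.
Row-reducing yields c₂ = -1669/806, c₁ = 10669/4030, c₀ = -4609/2015.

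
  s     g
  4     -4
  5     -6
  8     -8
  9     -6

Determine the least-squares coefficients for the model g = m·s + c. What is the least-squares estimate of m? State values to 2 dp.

Forming AᵀA = [[186, 26]; [26, 4]] and Aᵀg = [-164, -24]ᵀ gives AᵀA·[m, c]ᵀ = Aᵀg.
Δ = 186·4 − 26² = 68.
m = ((-164)·4 − 26·(-24))/68 = -8/17; c = (186·(-24) − 26·(-164))/68 = -50/17.

m = -0.47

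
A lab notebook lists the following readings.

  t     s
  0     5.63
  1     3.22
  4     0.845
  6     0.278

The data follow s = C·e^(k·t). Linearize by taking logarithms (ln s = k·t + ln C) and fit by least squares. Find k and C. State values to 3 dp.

Linearized form: ln s = k·t + ln C. From the 4 transformed points,
Σt = 11.0000, Σ(t)² = 53.0000, Σln s = 1.4489, Σt·ln s = -7.1851.
Equations: 53.0000·k + 11.0000·ln C = -7.1851;  11.0000·k + 4·ln C = 1.4489.
Slope k = (n·Σt·ln s − Σt·Σln s)/(n·Σ(t)² − (Σt)²) = (4·-7.1851 − 11.0000·1.4489)/91.0000 = -0.49097; ln C = (Σln s − k·Σt)/n = 1.71242, so C = exp(1.71242) = 5.54233.

k = -0.491, C = 5.542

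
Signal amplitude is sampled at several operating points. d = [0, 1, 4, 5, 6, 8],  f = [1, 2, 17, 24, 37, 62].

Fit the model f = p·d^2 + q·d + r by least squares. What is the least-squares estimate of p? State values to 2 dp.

p = 0.93

From the data, Σd^2·d^2 = 6274, Σd^2·d = 918, Σd^2 = 142, Σd·d = 142, Σd = 24, Σ1 = 6.
And Σd^2·f = 6174, Σd·f = 908, Σf = 143.
Row-reducing yields p = 16087/17270, q = 749/3454, r = 7948/8635.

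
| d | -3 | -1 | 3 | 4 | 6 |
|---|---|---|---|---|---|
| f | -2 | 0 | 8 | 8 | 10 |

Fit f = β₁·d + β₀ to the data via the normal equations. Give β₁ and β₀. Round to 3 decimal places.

Compute the Gram sums: Σd·d = 71, Σd = 9, Σ1 = 5.
Right-hand side: Σd·f = 122, Σf = 24.
Eliminating β₀: 5·(row 1) − 9·(row 2) gives 274·β₁ = 5·122 − 9·24 = 394, so β₁ = 197/137.
Then β₀ = (24 − 9·(197/137))/5 = 303/137.

β₁ = 1.438, β₀ = 2.212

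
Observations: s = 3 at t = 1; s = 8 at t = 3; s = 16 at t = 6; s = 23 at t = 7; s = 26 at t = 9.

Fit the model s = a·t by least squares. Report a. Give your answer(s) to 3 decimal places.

a = 2.943

The normal equations are: 176·a = 518.
(Σt·t = 176, Σt·s = 518.)
Hence a = 518 / 176 ≈ 2.94318.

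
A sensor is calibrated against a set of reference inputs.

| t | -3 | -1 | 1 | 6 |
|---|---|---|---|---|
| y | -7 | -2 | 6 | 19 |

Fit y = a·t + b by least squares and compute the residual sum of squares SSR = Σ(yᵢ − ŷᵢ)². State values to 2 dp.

From the data, Σt·t = 47, Σt = 3, Σ1 = 4.
Right-hand side: Σt·y = 143, Σy = 16.
Normal equations: [[47, 3]; [3, 4]]·[a, b]ᵀ = [143, 16]ᵀ.
Eliminating b: 4·(row 1) − 3·(row 2) gives 179·a = 4·143 − 3·16 = 524, so a = 524/179.
Then b = (16 − 3·(524/179))/4 = 323/179.
Residuals: -4/179, -157/179, 227/179, -66/179; SSR = 450/179.

SSR = 2.51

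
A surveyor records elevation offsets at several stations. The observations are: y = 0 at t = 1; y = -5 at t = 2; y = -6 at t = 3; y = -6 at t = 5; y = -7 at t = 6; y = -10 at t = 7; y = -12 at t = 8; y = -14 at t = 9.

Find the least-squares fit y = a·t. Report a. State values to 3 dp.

a = -1.457

Sums needed: Σt·t = 269.
For Xᵀy: Σt·y = -392.
Normal equations: [[269]]·[a]ᵀ = [-392]ᵀ.
Hence a = -392 / 269 ≈ -1.45725.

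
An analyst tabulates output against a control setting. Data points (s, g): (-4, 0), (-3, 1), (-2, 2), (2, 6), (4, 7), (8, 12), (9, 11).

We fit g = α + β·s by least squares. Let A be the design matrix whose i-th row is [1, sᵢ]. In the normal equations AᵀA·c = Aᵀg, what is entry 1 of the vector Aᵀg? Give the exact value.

Entry 1 ↔ basis 1, so (Aᵀg)_{1} = Σᵢ gᵢ = (1)·(0) + (1)·(1) + (1)·(2) + (1)·(6) + (1)·(7) + (1)·(12) + (1)·(11) = 39.

39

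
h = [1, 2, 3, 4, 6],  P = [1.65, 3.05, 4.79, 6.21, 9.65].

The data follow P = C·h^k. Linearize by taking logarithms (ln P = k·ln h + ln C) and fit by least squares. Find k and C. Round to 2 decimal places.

With ln Pᵢ as the transformed response and ln hᵢ as the regressor:
AᵀA = [[6.8196, 4.9698]; [4.9698, 5]], rhs = [9.0874, 7.2756]ᵀ  (here Σln h = 4.9698, Σ(ln h)² = 6.8196, Σln P = 7.2756, Σln h·ln P = 9.0874).
Slope k = (n·Σln h·ln P − Σln h·Σln P)/(n·Σ(ln h)² − (Σln h)²) = (5·9.0874 − 4.9698·7.2756)/9.3990 = 0.98721; ln C = (Σln P − k·Σln h)/n = 0.47386, so C = exp(0.47386) = 1.60619.

k = 0.99, C = 1.61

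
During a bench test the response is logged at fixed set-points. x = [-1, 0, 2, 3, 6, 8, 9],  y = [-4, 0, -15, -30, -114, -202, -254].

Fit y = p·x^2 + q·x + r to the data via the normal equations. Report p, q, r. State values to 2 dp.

The normal system AᵀA·[p, q, r]ᵀ = Aᵀy is [[12051, 1491, 195]; [1491, 195, 27]; [195, 27, 7]]·[p, q, r]ᵀ = [-37940, -4702, -619]ᵀ.
Solving the 3×3 system (Gaussian elimination) gives p = -3106/1011, q = -1981/4044, r = -1289/1348.

p = -3.07, q = -0.49, r = -0.96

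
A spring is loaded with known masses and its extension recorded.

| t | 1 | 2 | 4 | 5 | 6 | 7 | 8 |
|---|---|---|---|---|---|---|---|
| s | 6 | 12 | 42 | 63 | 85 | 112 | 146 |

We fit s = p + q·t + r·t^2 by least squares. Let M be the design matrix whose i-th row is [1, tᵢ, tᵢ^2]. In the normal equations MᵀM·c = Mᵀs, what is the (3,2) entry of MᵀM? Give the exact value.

1269

Row 3 ↔ basis t^2, column 2 ↔ basis t, so (MᵀM)_{3,2} = Σᵢ (t^2)·(t) = (1)·(1) + (4)·(2) + (16)·(4) + (25)·(5) + (36)·(6) + (49)·(7) + (64)·(8) = 1269.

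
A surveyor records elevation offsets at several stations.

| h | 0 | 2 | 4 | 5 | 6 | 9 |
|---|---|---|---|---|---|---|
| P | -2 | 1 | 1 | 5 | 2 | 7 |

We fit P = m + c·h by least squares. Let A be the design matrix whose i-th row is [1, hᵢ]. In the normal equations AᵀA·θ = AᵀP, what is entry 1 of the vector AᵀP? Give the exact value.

14

Entry 1 ↔ basis 1, so (AᵀP)_{1} = Σᵢ Pᵢ = (1)·(-2) + (1)·(1) + (1)·(1) + (1)·(5) + (1)·(2) + (1)·(7) = 14.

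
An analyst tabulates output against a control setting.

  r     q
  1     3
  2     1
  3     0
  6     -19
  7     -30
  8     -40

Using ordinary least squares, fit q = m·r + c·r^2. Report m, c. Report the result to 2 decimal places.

Setting ∂/∂m … = 0 gives: 163·m + 1107·c = -639;  1107·m + 7891·c = -4707.
Δ = 163·7891 − 1107² = 60784.
m = ((-639)·7891 − 1107·(-4707))/60784 = 42075/15196; c = (163·(-4707) − 1107·(-639))/60784 = -14967/15196.

m = 2.77, c = -0.98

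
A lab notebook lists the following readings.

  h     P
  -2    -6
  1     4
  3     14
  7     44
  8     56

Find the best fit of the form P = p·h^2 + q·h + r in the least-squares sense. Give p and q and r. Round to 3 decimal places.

p = 0.427, q = 3.524, r = -0.433

From the data, Σh^2·h^2 = 6595, Σh^2·h = 875, Σh^2 = 127, Σh·h = 127, Σh = 17, Σ1 = 5.
And Σh^2·P = 5846, Σh·P = 814, ΣP = 112.
Inverting the 3×3 Gram matrix, [p, q, r]ᵀ = [6537/15301, 53919/15301, -602/1391]ᵀ.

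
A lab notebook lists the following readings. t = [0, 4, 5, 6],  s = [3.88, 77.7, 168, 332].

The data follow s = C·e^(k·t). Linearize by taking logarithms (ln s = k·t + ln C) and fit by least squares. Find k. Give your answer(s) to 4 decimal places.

k = 0.7456

With ln sᵢ as the transformed response and tᵢ as the regressor:
AᵀA = [[77.0000, 15.0000]; [15.0000, 4]], rhs = [77.8621, 16.6378]ᵀ  (here Σt = 15.0000, Σ(t)² = 77.0000, Σln s = 16.6378, Σt·ln s = 77.8621).
Slope k = (n·Σt·ln s − Σt·Σln s)/(n·Σ(t)² − (Σt)²) = (4·77.8621 − 15.0000·16.6378)/83.0000 = 0.74556; ln C = (Σln s − k·Σt)/n = 1.36360.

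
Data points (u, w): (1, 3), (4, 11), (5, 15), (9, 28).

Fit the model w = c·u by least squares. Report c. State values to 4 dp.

c = 3.0407

Setting ∂/∂c … = 0 gives: 123·c = 374.
c = 374/123 = 3.04065.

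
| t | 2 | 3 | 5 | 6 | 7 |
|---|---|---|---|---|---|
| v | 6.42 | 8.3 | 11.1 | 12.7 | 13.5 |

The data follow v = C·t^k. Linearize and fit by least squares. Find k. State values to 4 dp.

Linearized form: ln v = k·ln t + ln C. From the 5 transformed points,
Σln t = 7.1389, Σ(ln t)² = 11.2747, Σln v = 11.5269, Σln t·ln v = 17.1062.
Equations: 11.2747·k + 7.1389·ln C = 17.1062;  7.1389·k + 5·ln C = 11.5269.
Slope k = (n·Σln t·ln v − Σln t·Σln v)/(n·Σ(ln t)² − (Σln t)²) = (5·17.1062 − 7.1389·11.5269)/5.4099 = 0.59922; ln C = (Σln v − k·Σln t)/n = 1.44982.

k = 0.5992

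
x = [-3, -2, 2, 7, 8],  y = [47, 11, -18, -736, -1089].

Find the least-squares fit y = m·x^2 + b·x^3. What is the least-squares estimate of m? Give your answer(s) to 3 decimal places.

m = -0.891

Normal-equation sums: Σx^2·x^2 = 6610, Σx^2·x^3 = 49332, Σx^3·x^3 = 380650.
For Aᵀy: Σx^2·y = -105365, Σx^3·y = -811517.
Eliminating b: 380650·(row 1) − 49332·(row 2) gives 82450276·m = 380650·(-105365) − 49332·(-811517) = -73430606, so m = -36715303/41225138.
Then b = ((-811517) − 49332·(-36715303/41225138))/380650 = -83130595/41225138.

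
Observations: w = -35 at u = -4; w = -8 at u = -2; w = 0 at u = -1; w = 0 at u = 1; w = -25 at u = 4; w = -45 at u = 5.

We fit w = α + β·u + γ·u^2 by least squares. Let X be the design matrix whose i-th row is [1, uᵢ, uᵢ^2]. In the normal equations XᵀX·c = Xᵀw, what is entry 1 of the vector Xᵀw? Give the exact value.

Entry 1 ↔ basis 1, so (Xᵀw)_{1} = Σᵢ wᵢ = (1)·(-35) + (1)·(-8) + (1)·(0) + (1)·(0) + (1)·(-25) + (1)·(-45) = -113.

-113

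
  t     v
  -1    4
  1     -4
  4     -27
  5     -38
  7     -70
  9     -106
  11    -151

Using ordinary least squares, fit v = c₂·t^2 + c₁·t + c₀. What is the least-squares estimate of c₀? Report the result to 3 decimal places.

Normal-equation sums: Σt^2·t^2 = 24486, Σt^2·t = 2592, Σt^2 = 294, Σt·t = 294, Σt = 36, Σ1 = 7.
And Σt^2·v = -31669, Σt·v = -3411, Σv = -392.
So AᵀA·[c₂, c₁, c₀]ᵀ = Aᵀv: [[24486, 2592, 294]; [2592, 294, 36]; [294, 36, 7]]·[c₂, c₁, c₀]ᵀ = [-31669, -3411, -392]ᵀ.
Solving the 3×3 system (Gaussian elimination) gives c₂ = -173335/180726, c₁ = -28395/8606, c₀ = 37679/30121.

c₀ = 1.251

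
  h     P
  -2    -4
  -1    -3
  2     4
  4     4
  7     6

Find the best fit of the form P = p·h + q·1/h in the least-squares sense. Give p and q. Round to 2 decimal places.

p = 0.84, q = 2.94

Normal-equation sums: Σh·h = 74, Σh·1/h = 5, Σ1/h·1/h = 1241/784.
Moment sums: Σh·P = 77, Σ1/h·P = 62/7.
Normal equations: [[74, 5]; [5, 1241/784]]·[p, q]ᵀ = [77, 62/7]ᵀ.
Determinant 74·(1241/784) − 5² = 36117/392.
p = (77·(1241/784) − 5·(62/7))/(36117/392) = 20279/24078; q = (74·(62/7) − 5·77)/(36117/392) = 35336/12039.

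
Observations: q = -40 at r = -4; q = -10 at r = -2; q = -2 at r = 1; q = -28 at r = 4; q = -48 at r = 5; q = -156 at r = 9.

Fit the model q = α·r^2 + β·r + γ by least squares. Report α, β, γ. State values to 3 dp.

Sums needed: Σr^2·r^2 = 7715, Σr^2·r = 847, Σr^2 = 143, Σr·r = 143, Σr = 13, Σ1 = 6.
For Mᵀq: Σr^2·q = -14966, Σr·q = -1578, Σq = -284.
Normal equations: [[7715, 847, 143]; [847, 143, 13]; [143, 13, 6]]·[α, β, γ]ᵀ = [-14966, -1578, -284]ᵀ.
Row-reducing yields α = -318161/154515, β = 192967/154515, γ = -49656/51505.

α = -2.059, β = 1.249, γ = -0.964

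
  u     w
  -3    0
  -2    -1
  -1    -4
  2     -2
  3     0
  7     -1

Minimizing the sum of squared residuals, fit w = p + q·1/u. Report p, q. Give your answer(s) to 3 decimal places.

p = -1.138, q = 1.367

Forming MᵀM = [[6, -6/7]; [-6/7, 1537/882]] and Mᵀw = [-8, 47/14]ᵀ gives MᵀM·[p, q]ᵀ = Mᵀw.
Δ = 6·(1537/882) − (-6/7)² = 1429/147.
p = ((-8)·(1537/882) − (-6/7)·(47/14))/(1429/147) = -4879/4287; q = (6·(47/14) − (-6/7)·(-8))/(1429/147) = 1953/1429.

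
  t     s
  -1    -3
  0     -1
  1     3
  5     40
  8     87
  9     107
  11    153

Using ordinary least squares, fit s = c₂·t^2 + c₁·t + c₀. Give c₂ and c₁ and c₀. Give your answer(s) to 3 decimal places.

Forming MᵀM = [[25925, 2697, 293]; [2697, 293, 33]; [293, 33, 7]] and Mᵀs = [33748, 3548, 386]ᵀ gives MᵀM·[c₂, c₁, c₀]ᵀ = Mᵀs.
Solving the 3×3 system (Gaussian elimination) gives c₂ = 62823/64001, c₁ = 203414/64001, c₀ = -59345/64001.

c₂ = 0.982, c₁ = 3.178, c₀ = -0.927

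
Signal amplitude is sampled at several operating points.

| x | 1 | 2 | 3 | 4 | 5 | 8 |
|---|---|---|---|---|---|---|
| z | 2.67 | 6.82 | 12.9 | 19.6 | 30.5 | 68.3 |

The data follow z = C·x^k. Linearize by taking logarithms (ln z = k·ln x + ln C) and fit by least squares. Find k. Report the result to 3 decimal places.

k = 1.558

With ln zᵢ as the transformed response and ln xᵢ as the regressor:
Σln x = 6.8669, Σ(ln x)² = 10.5236, Σln z = 16.0763, Σln x·ln z = 22.5491.
Equations: 10.5236·k + 6.8669·ln C = 22.5491;  6.8669·k + 6·ln C = 16.0763.
Solving (det = 15.9867): k = 1.55751, ln C = 0.89683.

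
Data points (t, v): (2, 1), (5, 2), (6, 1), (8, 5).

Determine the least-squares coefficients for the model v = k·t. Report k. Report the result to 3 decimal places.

k = 0.450

From the data, Σt·t = 129.
Moment sums: Σt·v = 58.
So AᵀA·[k]ᵀ = Aᵀv: [[129]]·[k]ᵀ = [58]ᵀ.
Hence k = 58 / 129 ≈ 0.449612.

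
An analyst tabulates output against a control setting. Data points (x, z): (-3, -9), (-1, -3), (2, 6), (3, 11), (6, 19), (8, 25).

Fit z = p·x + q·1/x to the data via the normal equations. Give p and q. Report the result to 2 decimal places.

p = 3.16, q = -0.01

Compute the Gram sums: Σx·x = 123, Σx·1/x = 6, Σ1/x·1/x = 97/64.
For Aᵀz: Σx·z = 389, Σ1/x·z = 455/24.
AᵀA·[p, q]ᵀ = Aᵀz becomes [[123, 6]; [6, 97/64]]·[p, q]ᵀ = [389, 455/24]ᵀ.
Determinant 123·(97/64) − 6² = 9627/64.
p = (389·(97/64) − 6·(455/24))/(9627/64) = 10151/3209; q = (123·(455/24) − 6·389)/(9627/64) = -136/9627.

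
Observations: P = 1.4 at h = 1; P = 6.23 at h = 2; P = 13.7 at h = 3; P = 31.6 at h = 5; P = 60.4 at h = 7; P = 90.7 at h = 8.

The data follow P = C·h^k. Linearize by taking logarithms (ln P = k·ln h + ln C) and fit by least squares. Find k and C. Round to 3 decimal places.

Linearized form: ln P = k·ln h + ln C. From the 6 transformed points,
XᵀX = [[12.3883, 7.4265]; [7.4265, 6]], rhs = [27.0545, 16.8449]ᵀ  (here Σln h = 7.4265, Σ(ln h)² = 12.3883, Σln P = 16.8449, Σln h·ln P = 27.0545).
Solving (det = 19.1764): k = 1.94131, ln C = 0.40462, so C = exp(0.40462) = 1.49873.

k = 1.941, C = 1.499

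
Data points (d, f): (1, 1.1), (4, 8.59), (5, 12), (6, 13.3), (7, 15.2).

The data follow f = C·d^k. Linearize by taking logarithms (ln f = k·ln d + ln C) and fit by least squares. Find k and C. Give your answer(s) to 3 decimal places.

Let Y = ln f. Fitting Y = k·ln d + ln C by least squares:
Σln d = 6.7334, Σ(ln d)² = 11.5091, Σln f = 10.0399, Σln d·ln f = 16.9127.
Equations: 11.5091·k + 6.7334·ln C = 16.9127;  6.7334·k + 5·ln C = 10.0399.
Solving (det = 12.2067): k = 1.38949, ln C = 0.13677, so C = exp(0.13677) = 1.14657.

k = 1.389, C = 1.147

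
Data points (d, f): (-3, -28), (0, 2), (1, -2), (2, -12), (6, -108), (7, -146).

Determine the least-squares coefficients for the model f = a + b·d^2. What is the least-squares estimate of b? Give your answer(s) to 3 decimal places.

b = -3.004

The normal system MᵀM·[a, b]ᵀ = Mᵀf is [[6, 99]; [99, 3795]]·[a, b]ᵀ = [-294, -11344]ᵀ.
Eliminating b: 3795·(row 1) − 99·(row 2) gives 12969·a = 3795·(-294) − 99·(-11344) = 7326, so a = 74/131.
Then b = ((-11344) − 99·(74/131))/3795 = -12986/4323.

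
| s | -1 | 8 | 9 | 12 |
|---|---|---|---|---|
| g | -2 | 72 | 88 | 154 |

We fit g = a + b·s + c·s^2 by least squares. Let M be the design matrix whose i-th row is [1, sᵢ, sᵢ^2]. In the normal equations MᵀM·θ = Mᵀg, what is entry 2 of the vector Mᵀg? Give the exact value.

3218

Entry 2 ↔ basis s, so (Mᵀg)_{2} = Σᵢ (s)·gᵢ = (-1)·(-2) + (8)·(72) + (9)·(88) + (12)·(154) = 3218.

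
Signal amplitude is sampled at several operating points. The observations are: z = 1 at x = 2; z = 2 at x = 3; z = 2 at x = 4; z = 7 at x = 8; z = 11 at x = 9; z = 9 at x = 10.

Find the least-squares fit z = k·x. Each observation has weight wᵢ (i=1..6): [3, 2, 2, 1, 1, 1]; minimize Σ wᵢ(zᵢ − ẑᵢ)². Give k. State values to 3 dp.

The normal system MᵀWM·[k]ᵀ = MᵀWz is [[307]]·[k]ᵀ = [279]ᵀ.
Hence k = 279 / 307 ≈ 0.908795.

k = 0.909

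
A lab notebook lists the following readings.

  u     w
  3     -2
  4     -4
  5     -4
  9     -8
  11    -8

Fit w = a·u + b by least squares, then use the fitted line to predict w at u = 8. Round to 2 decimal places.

ŵ = -6.41

AᵀA·[a, b]ᵀ = Aᵀw reads: 252·a + 32·b = -202;  32·a + 5·b = -26.
(Σu·u = 252, Σu = 32, Σ1 = 5, Σu·w = -202, Σw = -26.)
Determinant 252·5 − 32² = 236.
a = ((-202)·5 − 32·(-26))/236 = -89/118; b = (252·(-26) − 32·(-202))/236 = -22/59.
At u = 8: ŵ = (-89/118)·(8) + (-22/59)·(1) = -378/59.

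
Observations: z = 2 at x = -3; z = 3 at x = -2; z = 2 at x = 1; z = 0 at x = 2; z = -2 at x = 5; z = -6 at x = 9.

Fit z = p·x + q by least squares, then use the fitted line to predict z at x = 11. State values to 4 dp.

ẑ = -6.6467

Entries of MᵀM: Σx·x = 124, Σx = 12, Σ1 = 6.
And Σx·z = -74, Σz = -1.
MᵀM·[p, q]ᵀ = Mᵀz becomes [[124, 12]; [12, 6]]·[p, q]ᵀ = [-74, -1]ᵀ.
Eliminating q: 6·(row 1) − 12·(row 2) gives 600·p = 6·(-74) − 12·(-1) = -432, so p = -18/25.
Then q = ((-1) − 12·(-18/25))/6 = 191/150.
At x = 11: ẑ = (-18/25)·(11) + (191/150)·(1) = -997/150.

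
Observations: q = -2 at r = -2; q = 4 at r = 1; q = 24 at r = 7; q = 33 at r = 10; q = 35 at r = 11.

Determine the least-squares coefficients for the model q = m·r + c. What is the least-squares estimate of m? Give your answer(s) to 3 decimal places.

m = 2.967

AᵀA·[m, c]ᵀ = Aᵀq reads: 275·m + 27·c = 891;  27·m + 5·c = 94.
(Σr·r = 275, Σr = 27, Σ1 = 5, Σr·q = 891, Σq = 94.)
det = 275·5 − 27² = 646.
m = (891·5 − 27·94)/646 = 1917/646; c = (275·94 − 27·891)/646 = 1793/646.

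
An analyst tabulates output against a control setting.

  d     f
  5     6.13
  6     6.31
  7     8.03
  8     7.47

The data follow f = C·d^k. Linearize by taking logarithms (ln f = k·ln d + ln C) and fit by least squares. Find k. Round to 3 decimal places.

Linearized form: ln f = k·ln d + ln C. From the 4 transformed points,
Over the data: Σln d = 7.4265, Σ(ln d)² = 13.9113, Σln f = 7.7494, Σln d·ln f = 14.4541.
Normal system: [[13.9113, 7.4265]; [7.4265, 4]]·[k, ln C]ᵀ = [14.4541, 7.7494]ᵀ.
Solving (det = 0.4917): k = 0.53913, ln C = 0.93639.

k = 0.539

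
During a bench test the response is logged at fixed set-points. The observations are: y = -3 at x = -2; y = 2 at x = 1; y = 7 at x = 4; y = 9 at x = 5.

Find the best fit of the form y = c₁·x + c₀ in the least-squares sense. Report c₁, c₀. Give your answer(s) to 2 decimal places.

From the data, Σx·x = 46, Σx = 8, Σ1 = 4.
For Mᵀy: Σx·y = 81, Σy = 15.
det = 46·4 − 8² = 120.
c₁ = (81·4 − 8·15)/120 = 17/10; c₀ = (46·15 − 8·81)/120 = 7/20.

c₁ = 1.70, c₀ = 0.35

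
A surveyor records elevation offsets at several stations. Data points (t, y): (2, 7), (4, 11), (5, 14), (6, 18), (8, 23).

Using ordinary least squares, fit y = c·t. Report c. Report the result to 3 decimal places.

Sums needed: Σt·t = 145.
For Aᵀy: Σt·y = 420.
Hence c = 420 / 145 ≈ 2.89655.

c = 2.897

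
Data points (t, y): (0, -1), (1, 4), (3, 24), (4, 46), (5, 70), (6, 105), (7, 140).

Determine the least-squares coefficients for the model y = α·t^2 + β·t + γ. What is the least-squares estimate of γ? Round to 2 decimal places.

γ = -0.22

Forming AᵀA = [[4660, 776, 136]; [776, 136, 26]; [136, 26, 7]] and Aᵀy = [13346, 2220, 388]ᵀ gives AᵀA·[α, β, γ]ᵀ = Aᵀy.
Inverting the 3×3 Gram matrix, [α, β, γ]ᵀ = [1753/602, -226/903, -28/129]ᵀ.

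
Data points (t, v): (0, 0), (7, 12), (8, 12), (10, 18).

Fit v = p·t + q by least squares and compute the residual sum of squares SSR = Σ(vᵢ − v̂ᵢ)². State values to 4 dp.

SSR = 3.4890

Forming AᵀA = [[213, 25]; [25, 4]] and Aᵀv = [360, 42]ᵀ gives AᵀA·[p, q]ᵀ = Aᵀv.
Δ = 213·4 − 25² = 227.
p = (360·4 − 25·42)/227 = 390/227; q = (213·42 − 25·360)/227 = -54/227.
Residuals: 54/227, 48/227, -342/227, 240/227; SSR = 792/227.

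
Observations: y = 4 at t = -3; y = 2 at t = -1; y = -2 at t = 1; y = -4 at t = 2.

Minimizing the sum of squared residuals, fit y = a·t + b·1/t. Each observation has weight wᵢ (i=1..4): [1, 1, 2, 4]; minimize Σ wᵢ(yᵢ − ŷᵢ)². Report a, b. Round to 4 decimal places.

a = -1.6217, b = -0.5739

Forming AᵀWA = [[28, 8]; [8, 37/9]] and AᵀWy = [-50, -46/3]ᵀ gives AᵀWA·[a, b]ᵀ = AᵀWy.
Δ = 28·(37/9) − 8² = 460/9.
a = ((-50)·(37/9) − 8·(-46/3))/(460/9) = -373/230; b = (28·(-46/3) − 8·(-50))/(460/9) = -66/115.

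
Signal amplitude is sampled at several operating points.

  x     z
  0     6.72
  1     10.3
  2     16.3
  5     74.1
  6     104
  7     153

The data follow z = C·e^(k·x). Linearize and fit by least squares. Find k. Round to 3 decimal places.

Taking logs, ln z = k·x + ln C, so regress ln z on x.
Over the data: Σx = 21.0000, Σ(x)² = 115.0000, Σln z = 21.0086, Σx·ln z = 92.5210.
Normal system: [[115.0000, 21.0000]; [21.0000, 6]]·[k, ln C]ᵀ = [92.5210, 21.0086]ᵀ.
Solving (det = 249.0000): k = 0.45761, ln C = 1.89981.

k = 0.458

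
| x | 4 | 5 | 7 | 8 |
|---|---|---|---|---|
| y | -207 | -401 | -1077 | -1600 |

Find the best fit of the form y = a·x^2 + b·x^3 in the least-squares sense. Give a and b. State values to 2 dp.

a = -0.99, b = -3.00

Setting ∂/∂a … = 0 gives: 7378·a + 53724·b = -168510;  53724·a + 399514·b = -1251984.
(Σx^2·x^2 = 7378, Σx^2·x^3 = 53724, Σx^3·x^3 = 399514, Σx^2·y = -168510, Σx^3·y = -1251984.)
Eliminating b: 399514·(row 1) − 53724·(row 2) gives 61346116·a = 399514·(-168510) − 53724·(-1251984) = -60515724, so a = -15128931/15336529.
Then b = ((-1251984) − 53724·(-15128931/15336529))/399514 = -46026678/15336529.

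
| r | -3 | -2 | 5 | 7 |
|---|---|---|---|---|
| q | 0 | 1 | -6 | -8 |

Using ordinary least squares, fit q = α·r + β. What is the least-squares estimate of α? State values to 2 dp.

α = -0.87

Entries of MᵀM: Σr·r = 87, Σr = 7, Σ1 = 4.
Right-hand side: Σr·q = -88, Σq = -13.
Normal equations: [[87, 7]; [7, 4]]·[α, β]ᵀ = [-88, -13]ᵀ.
Δ = 87·4 − 7² = 299.
α = ((-88)·4 − 7·(-13))/299 = -261/299; β = (87·(-13) − 7·(-88))/299 = -515/299.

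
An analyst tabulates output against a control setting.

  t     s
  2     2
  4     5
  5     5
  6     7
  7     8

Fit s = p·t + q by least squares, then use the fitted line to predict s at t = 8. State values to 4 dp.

ŝ = 9.1622

Sums needed: Σt·t = 130, Σt = 24, Σ1 = 5.
Moment sums: Σt·s = 147, Σs = 27.
So XᵀX·[p, q]ᵀ = Xᵀs: [[130, 24]; [24, 5]]·[p, q]ᵀ = [147, 27]ᵀ.
Determinant 130·5 − 24² = 74.
p = (147·5 − 24·27)/74 = 87/74; q = (130·27 − 24·147)/74 = -9/37.
At t = 8: ŝ = (87/74)·(8) + (-9/37)·(1) = 339/37.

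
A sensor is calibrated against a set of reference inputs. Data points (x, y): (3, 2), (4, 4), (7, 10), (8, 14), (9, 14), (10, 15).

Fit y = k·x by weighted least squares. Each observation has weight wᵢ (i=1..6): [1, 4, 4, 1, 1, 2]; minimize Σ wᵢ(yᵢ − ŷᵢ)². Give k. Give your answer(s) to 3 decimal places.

Sums needed: Σwᵢ·x·x = 614.
Right-hand side: Σwᵢ·x·y = 888.
k = 888/614 = 1.44625.

k = 1.446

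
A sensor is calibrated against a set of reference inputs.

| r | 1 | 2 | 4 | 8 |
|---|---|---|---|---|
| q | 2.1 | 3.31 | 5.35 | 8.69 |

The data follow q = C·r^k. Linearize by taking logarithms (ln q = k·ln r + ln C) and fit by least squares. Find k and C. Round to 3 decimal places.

Linearized form: ln q = k·ln r + ln C. From the 4 transformed points,
XᵀX = [[6.7263, 4.1589]; [4.1589, 4]], rhs = [7.6507, 5.7782]ᵀ  (here Σln r = 4.1589, Σ(ln r)² = 6.7263, Σln q = 5.7782, Σln r·ln q = 7.6507).
Solving (det = 9.6091): k = 0.68396, ln C = 0.73341, so C = exp(0.73341) = 2.08217.

k = 0.684, C = 2.082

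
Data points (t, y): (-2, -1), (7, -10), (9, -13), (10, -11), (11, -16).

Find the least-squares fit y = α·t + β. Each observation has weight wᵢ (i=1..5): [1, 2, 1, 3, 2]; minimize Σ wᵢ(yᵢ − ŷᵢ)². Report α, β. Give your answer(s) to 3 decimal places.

α = -1.008, β = -2.821

Compute the Gram sums: Σwᵢ·t·t = 725, Σwᵢ·t = 73, Σwᵢ·1 = 9.
Moment sums: Σwᵢ·t·y = -937, Σwᵢ·y = -99.
AᵀWA·[α, β]ᵀ = AᵀWy becomes [[725, 73]; [73, 9]]·[α, β]ᵀ = [-937, -99]ᵀ.
Eliminating β: 9·(row 1) − 73·(row 2) gives 1196·α = 9·(-937) − 73·(-99) = -1206, so α = -603/598.
Then β = ((-99) − 73·(-603/598))/9 = -1687/598.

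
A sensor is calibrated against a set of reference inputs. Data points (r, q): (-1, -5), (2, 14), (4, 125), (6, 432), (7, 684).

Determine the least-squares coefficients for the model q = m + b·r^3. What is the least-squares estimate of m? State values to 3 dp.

m = -2.522

Normal-equation sums: Σ1 = 5, Σr^3 = 630, Σr^3·r^3 = 168466.
Right-hand side: Σq = 1250, Σr^3·q = 336041.
Determinant 5·168466 − 630² = 445430.
m = (1250·168466 − 630·336041)/445430 = -112333/44543; b = (5·336041 − 630·1250)/445430 = 178541/89086.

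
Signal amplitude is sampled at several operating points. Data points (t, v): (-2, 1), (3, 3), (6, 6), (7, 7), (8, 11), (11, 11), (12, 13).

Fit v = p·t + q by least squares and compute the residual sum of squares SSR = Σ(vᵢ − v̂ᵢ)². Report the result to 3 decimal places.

The normal system AᵀA·[p, q]ᵀ = Aᵀv is [[427, 45]; [45, 7]]·[p, q]ᵀ = [457, 52]ᵀ.
det = 427·7 − 45² = 964.
p = (457·7 − 45·52)/964 = 859/964; q = (427·52 − 45·457)/964 = 1639/964.
Residuals: 1043/964, -331/241, -1009/964, -226/241, 2093/964, -121/241, 585/964; SSR = 9993/964.

SSR = 10.366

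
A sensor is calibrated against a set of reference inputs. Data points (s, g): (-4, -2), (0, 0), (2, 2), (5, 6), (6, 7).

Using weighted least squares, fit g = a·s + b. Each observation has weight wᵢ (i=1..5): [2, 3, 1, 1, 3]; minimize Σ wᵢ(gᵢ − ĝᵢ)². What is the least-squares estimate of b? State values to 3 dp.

b = 0.880

Setting ∂/∂a … = 0 gives: 169·a + 17·b = 176;  17·a + 10·b = 25.
Δ = 169·10 − 17² = 1401.
a = (176·10 − 17·25)/1401 = 445/467; b = (169·25 − 17·176)/1401 = 411/467.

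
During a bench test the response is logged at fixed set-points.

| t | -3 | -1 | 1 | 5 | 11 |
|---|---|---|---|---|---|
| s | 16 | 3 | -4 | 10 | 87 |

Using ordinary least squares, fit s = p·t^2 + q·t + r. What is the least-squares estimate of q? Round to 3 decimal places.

From the data, Σt^2·t^2 = 15349, Σt^2·t = 1429, Σt^2 = 157, Σt·t = 157, Σt = 13, Σ1 = 5.
Right-hand side: Σt^2·s = 10920, Σt·s = 952, Σs = 112.
So AᵀA·[p, q, r]ᵀ = Aᵀs: [[15349, 1429, 157]; [1429, 157, 13]; [157, 13, 5]]·[p, q, r]ᵀ = [10920, 952, 112]ᵀ.
Row-reducing yields p = 1687/1716, q = -217/78, r = -707/572.

q = -2.782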